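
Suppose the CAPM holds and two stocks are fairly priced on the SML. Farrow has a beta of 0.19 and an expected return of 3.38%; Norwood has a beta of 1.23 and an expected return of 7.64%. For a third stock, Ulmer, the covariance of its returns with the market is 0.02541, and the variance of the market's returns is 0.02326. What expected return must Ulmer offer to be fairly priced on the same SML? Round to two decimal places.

MRP = (7.64% − 3.38%) / (1.23 − 0.19) = 4.0962%
R_f = 3.38% − 0.19 × 4.0962% = 2.6017%
β_Ulmer = Cov / Var(R_m) = 0.02541 / 0.02326 = 1.0924
E(R_Ulmer) = R_f + β × MRP = 2.6017% + 1.0924 × 4.0962% = 7.08%

7.08%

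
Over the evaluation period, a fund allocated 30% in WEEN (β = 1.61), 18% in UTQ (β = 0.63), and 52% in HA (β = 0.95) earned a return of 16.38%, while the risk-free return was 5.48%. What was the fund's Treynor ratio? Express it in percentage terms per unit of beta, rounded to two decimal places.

β_P = 0.30×1.61 + 0.18×0.63 + 0.52×0.95 = 1.0904
Treynor = (R_P − R_f) / β_P = (16.38% − 5.48%) / 1.0904 = 10.90% / 1.0904 = 10.00%

10.00%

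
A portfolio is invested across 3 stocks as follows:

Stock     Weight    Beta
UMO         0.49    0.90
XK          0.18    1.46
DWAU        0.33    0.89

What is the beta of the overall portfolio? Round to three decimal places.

0.998

β_P = Σ w_i β_i = 0.49×0.90 + 0.18×1.46 + 0.33×0.89 = 0.9975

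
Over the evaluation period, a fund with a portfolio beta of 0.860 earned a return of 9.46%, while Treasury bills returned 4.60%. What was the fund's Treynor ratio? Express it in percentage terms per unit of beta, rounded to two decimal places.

Treynor = (R_P − R_f) / β_P = (9.46% − 4.60%) / 0.8600 = 4.86% / 0.8600 = 5.65%

5.65%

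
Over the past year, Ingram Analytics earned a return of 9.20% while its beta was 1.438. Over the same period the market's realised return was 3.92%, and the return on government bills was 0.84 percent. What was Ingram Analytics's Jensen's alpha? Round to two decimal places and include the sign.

Market excess return = 3.92% − 0.84% = 3.08%
CAPM benchmark = R_f + β(R_m − R_f) = 0.84% + 1.438 × 3.08% = 5.26904%
α = actual − benchmark = 9.20% − 5.26904% = +3.93%

+3.93%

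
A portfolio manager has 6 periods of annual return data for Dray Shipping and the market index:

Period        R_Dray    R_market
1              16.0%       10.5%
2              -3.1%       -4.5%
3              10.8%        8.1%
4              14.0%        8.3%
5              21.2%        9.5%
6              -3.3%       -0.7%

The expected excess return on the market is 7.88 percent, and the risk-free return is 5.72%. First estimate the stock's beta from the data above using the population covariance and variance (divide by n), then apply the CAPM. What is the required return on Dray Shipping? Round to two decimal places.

17.95%

Mean R_i = (16.0 − 3.1 + 10.8 + 14.0 + 21.2 − 3.3) / 6 = 9.2667%
Mean R_m = (10.5 − 4.5 + 8.1 + 8.3 + 9.5 − 0.7) / 6 = 5.2000%
Σ(R_i − R̄_i)(R_m − R̄_m) = 300.2200  ⇒  Cov = 300.2200 / 6 = 50.0367
Σ(R_m − R̄_m)² = 193.5000  ⇒  Var(R_m) = 193.5000 / 6 = 32.2500
β = Cov / Var(R_m) = 50.0367 / 32.2500 = 1.5515
E(R) = R_f + β × MRP = 5.72% + 1.5515 × 7.88% = 17.95%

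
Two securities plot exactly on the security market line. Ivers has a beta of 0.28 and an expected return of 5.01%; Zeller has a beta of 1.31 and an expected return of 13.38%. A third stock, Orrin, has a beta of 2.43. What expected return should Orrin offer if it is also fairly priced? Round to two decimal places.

MRP (SML slope) = (13.38% − 5.01%) / (1.31 − 0.28) = 8.37% / 1.03 = 8.1262%
R_f (intercept) = 5.01% − 0.28 × 8.1262% = 2.7347%
E(R_Orrin) = R_f + β × MRP = 2.7347% + 2.43 × 8.1262% = 22.48%

22.48%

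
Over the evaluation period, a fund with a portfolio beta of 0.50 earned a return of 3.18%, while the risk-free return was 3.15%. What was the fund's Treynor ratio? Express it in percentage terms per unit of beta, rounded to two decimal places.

0.06%

Treynor = (R_P − R_f) / β_P = (3.18% − 3.15%) / 0.5000 = 0.03% / 0.5000 = 0.06%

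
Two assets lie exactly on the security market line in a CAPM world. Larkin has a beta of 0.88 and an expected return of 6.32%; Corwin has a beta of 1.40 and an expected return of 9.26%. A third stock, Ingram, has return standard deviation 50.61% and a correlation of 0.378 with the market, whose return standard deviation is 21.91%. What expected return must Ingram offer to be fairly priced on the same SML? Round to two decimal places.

MRP = (9.26% − 6.32%) / (1.40 − 0.88) = 5.6538%
R_f = 6.32% − 0.88 × 5.6538% = 1.3447%
β_Ingram = ρ·σ_i/σ_m = 0.378 × 50.61 / 21.91 = 0.8731
E(R_Ingram) = R_f + β × MRP = 1.3447% + 0.8731 × 5.6538% = 6.28%

6.28%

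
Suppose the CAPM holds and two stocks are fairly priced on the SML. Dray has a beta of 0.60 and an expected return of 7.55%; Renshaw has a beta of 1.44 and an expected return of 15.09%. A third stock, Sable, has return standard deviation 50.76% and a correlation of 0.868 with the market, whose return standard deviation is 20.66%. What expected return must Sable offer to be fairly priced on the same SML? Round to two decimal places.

21.31%

MRP = (15.09% − 7.55%) / (1.44 − 0.60) = 8.9762%
R_f = 7.55% − 0.60 × 8.9762% = 2.1643%
β_Sable = ρ·σ_i/σ_m = 0.868 × 50.76 / 20.66 = 2.1326
E(R_Sable) = R_f + β × MRP = 2.1643% + 2.1326 × 8.9762% = 21.31%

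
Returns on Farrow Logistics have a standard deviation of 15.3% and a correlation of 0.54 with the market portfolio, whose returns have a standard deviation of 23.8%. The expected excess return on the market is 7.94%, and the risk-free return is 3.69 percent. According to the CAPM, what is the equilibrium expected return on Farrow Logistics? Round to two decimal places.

β = ρ × σ_i / σ_m = 0.54 × 15.3% / 23.8% = 0.3471
E(R) = 3.69% + 0.3471 × 7.94% = 6.45%

6.45%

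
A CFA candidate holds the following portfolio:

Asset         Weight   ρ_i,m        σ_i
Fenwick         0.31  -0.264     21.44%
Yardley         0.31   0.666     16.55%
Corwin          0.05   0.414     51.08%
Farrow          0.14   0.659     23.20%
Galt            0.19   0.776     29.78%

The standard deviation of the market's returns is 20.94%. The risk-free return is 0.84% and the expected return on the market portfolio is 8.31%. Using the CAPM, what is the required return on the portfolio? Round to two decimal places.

β_Fenwick = -0.264 × 21.44% / 20.94% = -0.2703
β_Yardley = 0.666 × 16.55% / 20.94% = 0.5264
β_Corwin = 0.414 × 51.08% / 20.94% = 1.0099
β_Farrow = 0.659 × 23.20% / 20.94% = 0.7301
β_Galt = 0.776 × 29.78% / 20.94% = 1.1036
β_P = Σ w_i β_i = 0.31×-0.2703 + 0.31×0.5264 + 0.05×1.0099 + 0.14×0.7301 + 0.19×1.1036 = 0.4418
MRP = 8.31% − 0.84% = 7.47%
E(R_P) = R_f + β_P × MRP = 0.84% + 0.4418 × 7.47% = 4.14%

4.14%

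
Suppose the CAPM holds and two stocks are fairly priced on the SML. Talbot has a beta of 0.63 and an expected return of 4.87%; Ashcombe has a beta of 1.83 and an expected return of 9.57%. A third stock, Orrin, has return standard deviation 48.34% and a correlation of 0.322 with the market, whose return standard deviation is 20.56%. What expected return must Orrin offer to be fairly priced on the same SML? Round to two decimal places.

5.37%

MRP = (9.57% − 4.87%) / (1.83 − 0.63) = 3.9167%
R_f = 4.87% − 0.63 × 3.9167% = 2.4025%
β_Orrin = ρ·σ_i/σ_m = 0.322 × 48.34 / 20.56 = 0.7571
E(R_Orrin) = R_f + β × MRP = 2.4025% + 0.7571 × 3.9167% = 5.37%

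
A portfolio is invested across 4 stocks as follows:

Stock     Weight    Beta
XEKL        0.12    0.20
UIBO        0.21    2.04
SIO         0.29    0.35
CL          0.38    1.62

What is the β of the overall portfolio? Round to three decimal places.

β_P = Σ w_i β_i = 0.12×0.20 + 0.21×2.04 + 0.29×0.35 + 0.38×1.62 = 1.1695

1.170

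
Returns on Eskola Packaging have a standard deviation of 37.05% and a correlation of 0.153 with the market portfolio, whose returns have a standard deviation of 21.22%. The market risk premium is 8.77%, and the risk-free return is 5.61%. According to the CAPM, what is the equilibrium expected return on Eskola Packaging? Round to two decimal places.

7.95%

β = ρ × σ_i / σ_m = 0.153 × 37.05% / 21.22% = 0.2671
E(R) = 5.61% + 0.2671 × 8.77% = 7.95%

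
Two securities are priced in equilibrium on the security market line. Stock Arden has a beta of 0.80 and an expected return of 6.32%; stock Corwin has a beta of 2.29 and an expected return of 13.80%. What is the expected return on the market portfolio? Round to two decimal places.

Both satisfy E(R) = R_f + β·MRP, so the slope of the SML is
MRP = (13.80% − 6.32%) / (2.29 − 0.80) = 7.48% / 1.49 = 5.0201%
R_f = E(R_Arden) − β_Arden·MRP = 6.32% − 0.80 × 5.0201% = 2.3039%
E(R_m) = R_f + MRP = 2.3039% + 5.0201% = 7.32%

7.32%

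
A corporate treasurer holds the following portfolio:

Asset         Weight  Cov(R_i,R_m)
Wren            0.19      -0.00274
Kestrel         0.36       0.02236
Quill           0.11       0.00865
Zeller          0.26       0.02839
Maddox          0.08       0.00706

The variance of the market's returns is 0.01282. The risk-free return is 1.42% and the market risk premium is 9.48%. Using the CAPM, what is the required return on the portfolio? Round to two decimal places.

β_Wren = -0.00274 / 0.01282 = -0.2137
β_Kestrel = 0.02236 / 0.01282 = 1.7441
β_Quill = 0.00865 / 0.01282 = 0.6747
β_Zeller = 0.02839 / 0.01282 = 2.2145
β_Maddox = 0.00706 / 0.01282 = 0.5507
β_P = Σ w_i β_i = 0.19×-0.2137 + 0.36×1.7441 + 0.11×0.6747 + 0.26×2.2145 + 0.08×0.5507 = 1.2813
E(R_P) = R_f + β_P × MRP = 1.42% + 1.2813 × 9.48% = 13.57%

13.57%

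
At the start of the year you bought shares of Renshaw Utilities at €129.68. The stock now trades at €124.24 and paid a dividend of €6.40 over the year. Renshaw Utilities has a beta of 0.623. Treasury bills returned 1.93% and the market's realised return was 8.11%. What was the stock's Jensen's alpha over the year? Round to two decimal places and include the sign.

Realised HPR = (P1 + D1 − P0) / P0 = (124.24 + 6.40 − 129.68) / 129.68 = 0.96 / 129.68 = 0.7403%
MRP = 8.11% − 1.93% = 6.18%
CAPM required = R_f + β·MRP = 1.93% + 0.623 × 6.18% = 5.78014%
α = realised − required = 0.7403% − 5.78014% = -5.04%

-5.04%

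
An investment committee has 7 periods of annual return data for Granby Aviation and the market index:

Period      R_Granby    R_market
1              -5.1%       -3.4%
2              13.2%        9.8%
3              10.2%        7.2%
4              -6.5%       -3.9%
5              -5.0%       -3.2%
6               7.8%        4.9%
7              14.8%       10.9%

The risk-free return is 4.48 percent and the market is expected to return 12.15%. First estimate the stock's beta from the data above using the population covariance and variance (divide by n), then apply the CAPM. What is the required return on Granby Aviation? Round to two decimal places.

15.46%

Mean R_i = (-5.1 + 13.2 + 10.2 − 6.5 − 5.0 + 7.8 + 14.8) / 7 = 4.2000%
Mean R_m = (-3.4 + 9.8 + 7.2 − 3.9 − 3.2 + 4.9 + 10.9) / 7 = 3.1857%
Σ(R_i − R̄_i)(R_m − R̄_m) = 367.3700  ⇒  Cov = 367.3700 / 7 = 52.4814
Σ(R_m − R̄_m)² = 256.6686  ⇒  Var(R_m) = 256.6686 / 7 = 36.6669
β = Cov / Var(R_m) = 52.4814 / 36.6669 = 1.4313
MRP = 12.15% − 4.48% = 7.67%
E(R) = R_f + β × MRP = 4.48% + 1.4313 × 7.67% = 15.46%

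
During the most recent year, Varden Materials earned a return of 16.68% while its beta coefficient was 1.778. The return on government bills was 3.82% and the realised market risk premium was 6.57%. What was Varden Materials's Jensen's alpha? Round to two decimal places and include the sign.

+1.18%

CAPM benchmark = R_f + β(R_m − R_f) = 3.82% + 1.778 × 6.57% = 15.50146%
α = actual − benchmark = 16.68% − 15.50146% = +1.18%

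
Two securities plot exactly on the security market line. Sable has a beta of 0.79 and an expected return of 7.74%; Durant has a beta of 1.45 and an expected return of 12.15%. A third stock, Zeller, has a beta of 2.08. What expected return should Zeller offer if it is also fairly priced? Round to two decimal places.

16.36%

MRP (SML slope) = (12.15% − 7.74%) / (1.45 − 0.79) = 4.41% / 0.66 = 6.6818%
R_f (intercept) = 7.74% − 0.79 × 6.6818% = 2.4614%
E(R_Zeller) = R_f + β × MRP = 2.4614% + 2.08 × 6.6818% = 16.36%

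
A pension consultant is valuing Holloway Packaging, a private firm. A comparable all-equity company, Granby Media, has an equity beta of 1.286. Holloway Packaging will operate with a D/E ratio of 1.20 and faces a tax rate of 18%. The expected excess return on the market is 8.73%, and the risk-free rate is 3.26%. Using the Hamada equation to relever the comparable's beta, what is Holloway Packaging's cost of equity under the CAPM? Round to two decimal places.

β_L = β_U × [1 + (1 − t)(D/E)] = 1.286 × [1 + (1 − 0.18) × 1.20]
    = 1.286 × [1 + 0.82 × 1.20] = 1.286 × 1.9840 = 2.5514
E(R) = R_f + β_L × MRP = 3.26% + 2.5514 × 8.73% = 25.53%

25.53%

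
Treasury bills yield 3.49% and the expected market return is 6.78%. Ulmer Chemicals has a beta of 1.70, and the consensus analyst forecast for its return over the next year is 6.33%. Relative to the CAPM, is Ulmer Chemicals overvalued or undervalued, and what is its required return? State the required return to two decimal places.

Overvalued; required return 9.08%

MRP = 6.78% − 3.49% = 3.29%
Required return = R_f + β·MRP = 3.49% + 1.70 × 3.29% = 9.08%
Forecast 6.33% < required 9.08% → the stock plots below the SML → overvalued.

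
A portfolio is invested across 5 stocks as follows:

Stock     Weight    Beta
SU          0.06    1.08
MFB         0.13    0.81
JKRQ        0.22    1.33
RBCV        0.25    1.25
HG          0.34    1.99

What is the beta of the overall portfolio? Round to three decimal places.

1.452

β_P = Σ w_i β_i = 0.06×1.08 + 0.13×0.81 + 0.22×1.33 + 0.25×1.25 + 0.34×1.99 = 1.4518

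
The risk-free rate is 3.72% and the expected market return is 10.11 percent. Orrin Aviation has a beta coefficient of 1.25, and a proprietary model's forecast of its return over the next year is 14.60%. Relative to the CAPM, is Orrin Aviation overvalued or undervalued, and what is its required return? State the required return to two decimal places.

Undervalued; required return 11.71%

MRP = 10.11% − 3.72% = 6.39%
Required return = R_f + β·MRP = 3.72% + 1.25 × 6.39% = 11.71%
Forecast 14.60% > required 11.71% → the stock plots above the SML → undervalued.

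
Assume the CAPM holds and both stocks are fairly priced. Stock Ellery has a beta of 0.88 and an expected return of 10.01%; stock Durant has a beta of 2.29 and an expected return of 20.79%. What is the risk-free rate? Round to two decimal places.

Both satisfy E(R) = R_f + β·MRP, so the slope of the SML is
MRP = (20.79% − 10.01%) / (2.29 − 0.88) = 10.78% / 1.41 = 7.6454%
R_f = E(R_Ellery) − β_Ellery·MRP = 10.01% − 0.88 × 7.6454% = 3.2820%

3.28%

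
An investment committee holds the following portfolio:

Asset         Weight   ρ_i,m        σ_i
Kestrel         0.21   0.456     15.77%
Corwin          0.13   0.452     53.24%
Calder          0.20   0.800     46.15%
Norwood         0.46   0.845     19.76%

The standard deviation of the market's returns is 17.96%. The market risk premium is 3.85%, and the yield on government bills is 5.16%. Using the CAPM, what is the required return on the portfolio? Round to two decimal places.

β_Kestrel = 0.456 × 15.77% / 17.96% = 0.4004
β_Corwin = 0.452 × 53.24% / 17.96% = 1.3399
β_Calder = 0.800 × 46.15% / 17.96% = 2.0557
β_Norwood = 0.845 × 19.76% / 17.96% = 0.9297
β_P = Σ w_i β_i = 0.21×0.4004 + 0.13×1.3399 + 0.20×2.0557 + 0.46×0.9297 = 1.0971
E(R_P) = R_f + β_P × MRP = 5.16% + 1.0971 × 3.85% = 9.38%

9.38%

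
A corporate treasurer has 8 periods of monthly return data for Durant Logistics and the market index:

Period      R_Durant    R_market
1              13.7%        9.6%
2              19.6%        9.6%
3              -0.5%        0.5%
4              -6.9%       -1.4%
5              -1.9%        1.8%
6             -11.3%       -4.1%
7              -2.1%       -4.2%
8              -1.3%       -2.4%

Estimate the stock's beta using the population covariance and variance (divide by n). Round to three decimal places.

1.704

Mean R_i = (13.7 + 19.6 − 0.5 − 6.9 − 1.9 − 11.3 − 2.1 − 1.3) / 8 = 1.1625%
Mean R_m = (9.6 + 9.6 + 0.5 − 1.4 + 1.8 − 4.1 − 4.2 − 2.4) / 8 = 1.1750%
Σ(R_i − R̄_i)(R_m − R̄_m) = 373.0125  ⇒  Cov = 373.0125 / 8 = 46.6266
Σ(R_m − R̄_m)² = 218.9350  ⇒  Var(R_m) = 218.9350 / 8 = 27.3669
β = Cov / Var(R_m) = 46.6266 / 27.3669 = 1.7038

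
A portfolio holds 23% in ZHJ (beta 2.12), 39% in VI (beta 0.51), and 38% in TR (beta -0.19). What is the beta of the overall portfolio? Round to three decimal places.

0.614

β_P = Σ w_i β_i = 0.23×2.12 + 0.39×0.51 + 0.38×-0.19 = 0.6143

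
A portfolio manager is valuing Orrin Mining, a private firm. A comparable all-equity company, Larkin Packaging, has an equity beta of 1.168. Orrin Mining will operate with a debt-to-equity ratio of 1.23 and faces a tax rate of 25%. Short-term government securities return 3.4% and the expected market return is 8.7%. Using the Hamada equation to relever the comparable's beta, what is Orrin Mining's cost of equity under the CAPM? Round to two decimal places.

15.30%

β_L = β_U × [1 + (1 − t)(D/E)] = 1.168 × [1 + (1 − 0.25) × 1.23]
    = 1.168 × [1 + 0.75 × 1.23] = 1.168 × 1.9225 = 2.2455
MRP = 8.7% − 3.4% = 5.30%
E(R) = R_f + β_L × MRP = 3.4% + 2.2455 × 5.3% = 15.30%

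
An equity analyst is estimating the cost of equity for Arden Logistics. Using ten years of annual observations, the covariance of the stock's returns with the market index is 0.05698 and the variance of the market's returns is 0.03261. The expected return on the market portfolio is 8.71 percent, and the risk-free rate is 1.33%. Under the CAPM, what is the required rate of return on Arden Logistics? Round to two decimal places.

β = Cov(R_i, R_m) / Var(R_m) = 0.05698 / 0.03261 = 1.7473
MRP = 8.71% − 1.33% = 7.38%
E(R) = R_f + β × MRP = 1.33% + 1.7473 × 7.38% = 14.23%

14.23%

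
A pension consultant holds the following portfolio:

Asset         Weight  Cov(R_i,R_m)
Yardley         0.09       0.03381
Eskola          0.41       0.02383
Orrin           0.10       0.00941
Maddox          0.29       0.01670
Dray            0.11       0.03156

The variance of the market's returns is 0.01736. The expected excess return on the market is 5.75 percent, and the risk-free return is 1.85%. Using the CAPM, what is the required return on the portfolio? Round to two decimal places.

9.16%

β_Yardley = 0.03381 / 0.01736 = 1.9476
β_Eskola = 0.02383 / 0.01736 = 1.3727
β_Orrin = 0.00941 / 0.01736 = 0.5421
β_Maddox = 0.01670 / 0.01736 = 0.9620
β_Dray = 0.03156 / 0.01736 = 1.8180
β_P = Σ w_i β_i = 0.09×1.9476 + 0.41×1.3727 + 0.10×0.5421 + 0.29×0.9620 + 0.11×1.8180 = 1.2713
E(R_P) = R_f + β_P × MRP = 1.85% + 1.2713 × 5.75% = 9.16%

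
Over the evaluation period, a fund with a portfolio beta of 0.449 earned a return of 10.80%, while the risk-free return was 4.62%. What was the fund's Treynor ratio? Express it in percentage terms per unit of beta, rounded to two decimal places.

13.76%

Treynor = (R_P − R_f) / β_P = (10.80% − 4.62%) / 0.4490 = 6.18% / 0.4490 = 13.76%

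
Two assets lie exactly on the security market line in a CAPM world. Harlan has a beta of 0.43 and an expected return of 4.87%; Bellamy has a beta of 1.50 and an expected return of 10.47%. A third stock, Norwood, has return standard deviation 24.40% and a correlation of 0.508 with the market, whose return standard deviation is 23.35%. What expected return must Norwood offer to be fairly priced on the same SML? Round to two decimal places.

MRP = (10.47% − 4.87%) / (1.50 − 0.43) = 5.2336%
R_f = 4.87% − 0.43 × 5.2336% = 2.6196%
β_Norwood = ρ·σ_i/σ_m = 0.508 × 24.40 / 23.35 = 0.5308
E(R_Norwood) = R_f + β × MRP = 2.6196% + 0.5308 × 5.2336% = 5.40%

5.40%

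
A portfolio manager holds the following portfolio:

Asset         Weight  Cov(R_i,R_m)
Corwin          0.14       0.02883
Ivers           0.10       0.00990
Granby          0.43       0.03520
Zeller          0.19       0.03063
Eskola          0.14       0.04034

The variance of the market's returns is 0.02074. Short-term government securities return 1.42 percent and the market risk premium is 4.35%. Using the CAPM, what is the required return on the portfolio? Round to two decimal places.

β_Corwin = 0.02883 / 0.02074 = 1.3901
β_Ivers = 0.00990 / 0.02074 = 0.4773
β_Granby = 0.03520 / 0.02074 = 1.6972
β_Zeller = 0.03063 / 0.02074 = 1.4769
β_Eskola = 0.04034 / 0.02074 = 1.9450
β_P = Σ w_i β_i = 0.14×1.3901 + 0.10×0.4773 + 0.43×1.6972 + 0.19×1.4769 + 0.14×1.9450 = 1.5251
E(R_P) = R_f + β_P × MRP = 1.42% + 1.5251 × 4.35% = 8.05%

8.05%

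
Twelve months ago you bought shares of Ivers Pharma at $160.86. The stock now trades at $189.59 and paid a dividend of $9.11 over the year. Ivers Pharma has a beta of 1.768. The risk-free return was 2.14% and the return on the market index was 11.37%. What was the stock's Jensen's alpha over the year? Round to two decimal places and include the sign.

Realised HPR = (P1 + D1 − P0) / P0 = (189.59 + 9.11 − 160.86) / 160.86 = 37.84 / 160.86 = 23.5236%
MRP = 11.37% − 2.14% = 9.23%
CAPM required = R_f + β·MRP = 2.14% + 1.768 × 9.23% = 18.45864%
α = realised − required = 23.5236% − 18.45864% = +5.06%

+5.06%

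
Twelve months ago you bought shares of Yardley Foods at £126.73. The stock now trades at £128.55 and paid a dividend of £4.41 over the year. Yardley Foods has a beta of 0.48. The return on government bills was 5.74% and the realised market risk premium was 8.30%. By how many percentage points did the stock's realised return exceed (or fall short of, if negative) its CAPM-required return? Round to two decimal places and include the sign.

Realised HPR = (P1 + D1 − P0) / P0 = (128.55 + 4.41 − 126.73) / 126.73 = 6.23 / 126.73 = 4.9160%
CAPM required = R_f + β·MRP = 5.74% + 0.48 × 8.30% = 9.7240%
α = realised − required = 4.9160% − 9.7240% = -4.81%

-4.81%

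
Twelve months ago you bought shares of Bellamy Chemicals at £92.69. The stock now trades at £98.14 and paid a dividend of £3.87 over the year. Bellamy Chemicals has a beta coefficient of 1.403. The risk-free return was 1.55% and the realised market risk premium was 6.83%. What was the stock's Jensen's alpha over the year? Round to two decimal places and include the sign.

Realised HPR = (P1 + D1 − P0) / P0 = (98.14 + 3.87 − 92.69) / 92.69 = 9.32 / 92.69 = 10.0550%
CAPM required = R_f + β·MRP = 1.55% + 1.403 × 6.83% = 11.13249%
α = realised − required = 10.0550% − 11.13249% = -1.08%

-1.08%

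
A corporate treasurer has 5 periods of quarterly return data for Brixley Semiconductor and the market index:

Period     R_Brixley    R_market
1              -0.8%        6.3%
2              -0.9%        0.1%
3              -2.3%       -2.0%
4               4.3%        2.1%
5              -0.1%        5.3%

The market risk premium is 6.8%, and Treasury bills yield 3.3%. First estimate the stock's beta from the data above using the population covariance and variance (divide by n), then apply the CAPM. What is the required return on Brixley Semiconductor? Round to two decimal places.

4.35%

Mean R_i = (-0.8 − 0.9 − 2.3 + 4.3 − 0.1) / 5 = 0.0400%
Mean R_m = (6.3 + 0.1 − 2.0 + 2.1 + 5.3) / 5 = 2.3600%
Σ(R_i − R̄_i)(R_m − R̄_m) = 7.4980  ⇒  Cov = 7.4980 / 5 = 1.4996
Σ(R_m − R̄_m)² = 48.3520  ⇒  Var(R_m) = 48.3520 / 5 = 9.6704
β = Cov / Var(R_m) = 1.4996 / 9.6704 = 0.1551
E(R) = R_f + β × MRP = 3.3% + 0.1551 × 6.8% = 4.35%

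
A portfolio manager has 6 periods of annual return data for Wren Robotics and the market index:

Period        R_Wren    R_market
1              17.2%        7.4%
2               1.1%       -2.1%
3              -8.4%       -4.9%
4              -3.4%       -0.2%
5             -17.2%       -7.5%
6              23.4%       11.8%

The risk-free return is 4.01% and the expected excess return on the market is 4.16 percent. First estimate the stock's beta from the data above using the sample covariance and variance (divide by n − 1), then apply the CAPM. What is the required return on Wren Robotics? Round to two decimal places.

12.51%

Mean R_i = (17.2 + 1.1 − 8.4 − 3.4 − 17.2 + 23.4) / 6 = 2.1167%
Mean R_m = (7.4 − 2.1 − 4.9 − 0.2 − 7.5 + 11.8) / 6 = 0.7500%
Σ(R_i − R̄_i)(R_m − R̄_m) = 562.4050  ⇒  Cov = 562.4050 / 5 = 112.4810
Σ(R_m − R̄_m)² = 275.3350  ⇒  Var(R_m) = 275.3350 / 5 = 55.0670
β = Cov / Var(R_m) = 112.4810 / 55.0670 = 2.0426
E(R) = R_f + β × MRP = 4.01% + 2.0426 × 4.16% = 12.51%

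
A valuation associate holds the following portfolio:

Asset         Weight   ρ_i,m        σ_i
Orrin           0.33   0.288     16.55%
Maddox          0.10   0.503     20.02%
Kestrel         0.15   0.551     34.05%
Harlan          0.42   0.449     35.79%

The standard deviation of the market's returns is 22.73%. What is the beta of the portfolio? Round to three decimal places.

β_Orrin = 0.288 × 16.55% / 22.73% = 0.2097
β_Maddox = 0.503 × 20.02% / 22.73% = 0.4430
β_Kestrel = 0.551 × 34.05% / 22.73% = 0.8254
β_Harlan = 0.449 × 35.79% / 22.73% = 0.7070
β_P = Σ w_i β_i = 0.33×0.2097 + 0.10×0.4430 + 0.15×0.8254 + 0.42×0.7070 = 0.5343

0.534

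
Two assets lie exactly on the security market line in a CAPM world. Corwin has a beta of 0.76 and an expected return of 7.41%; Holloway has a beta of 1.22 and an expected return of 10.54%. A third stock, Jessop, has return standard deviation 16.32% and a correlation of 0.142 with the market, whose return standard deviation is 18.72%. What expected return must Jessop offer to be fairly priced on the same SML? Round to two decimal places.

MRP = (10.54% − 7.41%) / (1.22 − 0.76) = 6.8043%
R_f = 7.41% − 0.76 × 6.8043% = 2.2387%
β_Jessop = ρ·σ_i/σ_m = 0.142 × 16.32 / 18.72 = 0.1238
E(R_Jessop) = R_f + β × MRP = 2.2387% + 0.1238 × 6.8043% = 3.08%

3.08%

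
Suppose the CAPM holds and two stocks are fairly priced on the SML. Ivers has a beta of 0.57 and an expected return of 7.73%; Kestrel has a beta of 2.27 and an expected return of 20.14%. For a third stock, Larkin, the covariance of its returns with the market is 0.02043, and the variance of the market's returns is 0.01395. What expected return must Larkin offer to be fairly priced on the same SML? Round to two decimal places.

14.26%

MRP = (20.14% − 7.73%) / (2.27 − 0.57) = 7.3000%
R_f = 7.73% − 0.57 × 7.3000% = 3.5690%
β_Larkin = Cov / Var(R_m) = 0.02043 / 0.01395 = 1.4645
E(R_Larkin) = R_f + β × MRP = 3.5690% + 1.4645 × 7.3000% = 14.26%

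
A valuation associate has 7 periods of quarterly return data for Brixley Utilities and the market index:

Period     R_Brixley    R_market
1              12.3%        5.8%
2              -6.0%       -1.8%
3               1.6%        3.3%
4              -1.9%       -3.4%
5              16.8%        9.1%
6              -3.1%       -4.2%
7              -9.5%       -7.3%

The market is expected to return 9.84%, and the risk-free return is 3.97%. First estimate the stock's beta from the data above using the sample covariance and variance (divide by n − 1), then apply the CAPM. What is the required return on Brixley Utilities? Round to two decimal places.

Mean R_i = (12.3 − 6.0 + 1.6 − 1.9 + 16.8 − 3.1 − 9.5) / 7 = 1.4571%
Mean R_m = (5.8 − 1.8 + 3.3 − 3.4 + 9.1 − 4.2 − 7.3) / 7 = 0.2143%
Σ(R_i − R̄_i)(R_m − R̄_m) = 326.9443  ⇒  Cov = 326.9443 / 6 = 54.4907
Σ(R_m − R̄_m)² = 212.7486  ⇒  Var(R_m) = 212.7486 / 6 = 35.4581
β = Cov / Var(R_m) = 54.4907 / 35.4581 = 1.5368
MRP = 9.84% − 3.97% = 5.87%
E(R) = R_f + β × MRP = 3.97% + 1.5368 × 5.87% = 12.99%

12.99%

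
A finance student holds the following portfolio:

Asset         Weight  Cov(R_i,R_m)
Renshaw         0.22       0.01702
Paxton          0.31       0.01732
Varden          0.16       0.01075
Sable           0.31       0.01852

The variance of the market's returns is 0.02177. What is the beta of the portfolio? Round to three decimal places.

0.761

β_Renshaw = 0.01702 / 0.02177 = 0.7818
β_Paxton = 0.01732 / 0.02177 = 0.7956
β_Varden = 0.01075 / 0.02177 = 0.4938
β_Sable = 0.01852 / 0.02177 = 0.8507
β_P = Σ w_i β_i = 0.22×0.7818 + 0.31×0.7956 + 0.16×0.4938 + 0.31×0.8507 = 0.7614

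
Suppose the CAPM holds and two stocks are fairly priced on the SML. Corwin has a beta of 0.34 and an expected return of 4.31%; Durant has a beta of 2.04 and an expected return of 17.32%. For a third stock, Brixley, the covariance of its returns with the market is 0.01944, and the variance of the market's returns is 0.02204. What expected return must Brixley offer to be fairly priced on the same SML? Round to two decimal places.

8.46%

MRP = (17.32% − 4.31%) / (2.04 − 0.34) = 7.6529%
R_f = 4.31% − 0.34 × 7.6529% = 1.7080%
β_Brixley = Cov / Var(R_m) = 0.01944 / 0.02204 = 0.8820
E(R_Brixley) = R_f + β × MRP = 1.7080% + 0.8820 × 7.6529% = 8.46%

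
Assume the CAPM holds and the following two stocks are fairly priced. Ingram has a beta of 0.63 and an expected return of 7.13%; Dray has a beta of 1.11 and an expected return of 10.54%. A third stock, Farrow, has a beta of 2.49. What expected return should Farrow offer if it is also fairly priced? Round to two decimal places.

20.34%

MRP (SML slope) = (10.54% − 7.13%) / (1.11 − 0.63) = 3.41% / 0.48 = 7.1042%
R_f (intercept) = 7.13% − 0.63 × 7.1042% = 2.6544%
E(R_Farrow) = R_f + β × MRP = 2.6544% + 2.49 × 7.1042% = 20.34%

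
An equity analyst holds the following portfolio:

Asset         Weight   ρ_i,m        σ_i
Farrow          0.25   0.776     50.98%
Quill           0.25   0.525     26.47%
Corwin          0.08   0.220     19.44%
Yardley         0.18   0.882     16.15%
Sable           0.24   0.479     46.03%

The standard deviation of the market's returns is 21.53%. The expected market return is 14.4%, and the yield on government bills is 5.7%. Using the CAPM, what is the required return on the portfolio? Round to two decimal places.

β_Farrow = 0.776 × 50.98% / 21.53% = 1.8375
β_Quill = 0.525 × 26.47% / 21.53% = 0.6455
β_Corwin = 0.220 × 19.44% / 21.53% = 0.1986
β_Yardley = 0.882 × 16.15% / 21.53% = 0.6616
β_Sable = 0.479 × 46.03% / 21.53% = 1.0241
β_P = Σ w_i β_i = 0.25×1.8375 + 0.25×0.6455 + 0.08×0.1986 + 0.18×0.6616 + 0.24×1.0241 = 1.0015
MRP = 14.4% − 5.7% = 8.70%
E(R_P) = R_f + β_P × MRP = 5.7% + 1.0015 × 8.7% = 14.41%

14.41%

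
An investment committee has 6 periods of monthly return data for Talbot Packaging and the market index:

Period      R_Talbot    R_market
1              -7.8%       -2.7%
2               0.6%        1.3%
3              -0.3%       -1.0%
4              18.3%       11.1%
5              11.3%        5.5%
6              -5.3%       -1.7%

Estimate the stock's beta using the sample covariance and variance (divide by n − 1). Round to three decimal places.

1.864

Mean R_i = (-7.8 + 0.6 − 0.3 + 18.3 + 11.3 − 5.3) / 6 = 2.8000%
Mean R_m = (-2.7 + 1.3 − 1.0 + 11.1 + 5.5 − 1.7) / 6 = 2.0833%
Σ(R_i − R̄_i)(R_m − R̄_m) = 261.4300  ⇒  Cov = 261.4300 / 5 = 52.2860
Σ(R_m − R̄_m)² = 140.2883  ⇒  Var(R_m) = 140.2883 / 5 = 28.0577
β = Cov / Var(R_m) = 52.2860 / 28.0577 = 1.8635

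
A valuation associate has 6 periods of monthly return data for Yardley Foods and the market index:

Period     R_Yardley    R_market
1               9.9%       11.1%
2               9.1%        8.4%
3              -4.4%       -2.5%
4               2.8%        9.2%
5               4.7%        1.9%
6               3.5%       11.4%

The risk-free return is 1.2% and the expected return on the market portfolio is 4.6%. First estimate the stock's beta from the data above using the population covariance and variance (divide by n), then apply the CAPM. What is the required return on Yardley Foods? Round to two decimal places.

3.42%

Mean R_i = (9.9 + 9.1 − 4.4 + 2.8 + 4.7 + 3.5) / 6 = 4.2667%
Mean R_m = (11.1 + 8.4 − 2.5 + 9.2 + 1.9 + 11.4) / 6 = 6.5833%
Σ(R_i − R̄_i)(R_m − R̄_m) = 103.3867  ⇒  Cov = 103.3867 / 6 = 17.2311
Σ(R_m − R̄_m)² = 158.1883  ⇒  Var(R_m) = 158.1883 / 6 = 26.3647
β = Cov / Var(R_m) = 17.2311 / 26.3647 = 0.6536
MRP = 4.6% − 1.2% = 3.40%
E(R) = R_f + β × MRP = 1.2% + 0.6536 × 3.4% = 3.42%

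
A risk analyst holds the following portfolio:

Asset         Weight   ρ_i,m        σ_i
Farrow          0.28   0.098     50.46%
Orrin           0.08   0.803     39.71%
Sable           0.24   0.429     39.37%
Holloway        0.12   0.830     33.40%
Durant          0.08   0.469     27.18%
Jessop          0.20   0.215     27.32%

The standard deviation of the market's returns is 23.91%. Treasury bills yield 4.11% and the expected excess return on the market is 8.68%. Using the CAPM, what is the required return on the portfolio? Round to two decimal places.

β_Farrow = 0.098 × 50.46% / 23.91% = 0.2068
β_Orrin = 0.803 × 39.71% / 23.91% = 1.3336
β_Sable = 0.429 × 39.37% / 23.91% = 0.7064
β_Holloway = 0.830 × 33.40% / 23.91% = 1.1594
β_Durant = 0.469 × 27.18% / 23.91% = 0.5331
β_Jessop = 0.215 × 27.32% / 23.91% = 0.2457
β_P = Σ w_i β_i = 0.28×0.2068 + 0.08×1.3336 + 0.24×0.7064 + 0.12×1.1594 + 0.08×0.5331 + 0.20×0.2457 = 0.5650
E(R_P) = R_f + β_P × MRP = 4.11% + 0.5650 × 8.68% = 9.01%

9.01%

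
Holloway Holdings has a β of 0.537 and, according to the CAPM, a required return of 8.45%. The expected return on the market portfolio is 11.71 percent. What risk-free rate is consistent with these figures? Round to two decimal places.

4.67%

E(R) = R_f + β(E(R_m) − R_f) = R_f(1 − β) + β·E(R_m)
8.45% = R_f × (1 − 0.537) + 0.537 × 11.71%
8.45% = R_f × 0.463 + 6.28827%
R_f = (8.45% − 6.28827%) / 0.463 = 4.67%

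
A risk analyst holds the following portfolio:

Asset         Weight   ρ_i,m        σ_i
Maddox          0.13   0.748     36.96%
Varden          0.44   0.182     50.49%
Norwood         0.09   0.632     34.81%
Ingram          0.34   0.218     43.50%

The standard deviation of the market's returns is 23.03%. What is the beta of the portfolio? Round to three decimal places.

β_Maddox = 0.748 × 36.96% / 23.03% = 1.2004
β_Varden = 0.182 × 50.49% / 23.03% = 0.3990
β_Norwood = 0.632 × 34.81% / 23.03% = 0.9553
β_Ingram = 0.218 × 43.50% / 23.03% = 0.4118
β_P = Σ w_i β_i = 0.13×1.2004 + 0.44×0.3990 + 0.09×0.9553 + 0.34×0.4118 = 0.5576

0.558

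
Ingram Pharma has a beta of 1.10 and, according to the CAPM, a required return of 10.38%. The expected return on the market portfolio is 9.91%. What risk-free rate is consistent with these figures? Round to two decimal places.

E(R) = R_f + β(E(R_m) − R_f) = R_f(1 − β) + β·E(R_m)
10.38% = R_f × (1 − 1.10) + 1.10 × 9.91%
10.38% = R_f × -0.10 + 10.9010%
R_f = (10.38% − 10.9010%) / -0.10 = 5.21%

5.21%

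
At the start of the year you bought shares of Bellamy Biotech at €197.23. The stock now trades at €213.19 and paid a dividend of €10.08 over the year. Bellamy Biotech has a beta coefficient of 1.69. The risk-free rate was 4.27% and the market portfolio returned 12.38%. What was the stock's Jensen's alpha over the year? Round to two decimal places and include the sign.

Realised HPR = (P1 + D1 − P0) / P0 = (213.19 + 10.08 − 197.23) / 197.23 = 26.04 / 197.23 = 13.2029%
MRP = 12.38% − 4.27% = 8.11%
CAPM required = R_f + β·MRP = 4.27% + 1.69 × 8.11% = 17.9759%
α = realised − required = 13.2029% − 17.9759% = -4.77%

-4.77%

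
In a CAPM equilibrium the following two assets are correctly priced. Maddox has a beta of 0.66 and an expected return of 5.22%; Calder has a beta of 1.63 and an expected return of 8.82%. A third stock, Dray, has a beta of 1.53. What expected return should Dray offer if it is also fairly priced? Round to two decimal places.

MRP (SML slope) = (8.82% − 5.22%) / (1.63 − 0.66) = 3.60% / 0.97 = 3.7113%
R_f (intercept) = 5.22% − 0.66 × 3.7113% = 2.7705%
E(R_Dray) = R_f + β × MRP = 2.7705% + 1.53 × 3.7113% = 8.45%

8.45%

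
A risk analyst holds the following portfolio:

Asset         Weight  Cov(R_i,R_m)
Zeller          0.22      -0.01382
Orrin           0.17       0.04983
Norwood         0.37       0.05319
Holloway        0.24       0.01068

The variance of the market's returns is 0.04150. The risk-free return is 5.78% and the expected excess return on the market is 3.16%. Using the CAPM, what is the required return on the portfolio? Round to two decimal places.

7.89%

β_Zeller = -0.01382 / 0.04150 = -0.3330
β_Orrin = 0.04983 / 0.04150 = 1.2007
β_Norwood = 0.05319 / 0.04150 = 1.2817
β_Holloway = 0.01068 / 0.04150 = 0.2573
β_P = Σ w_i β_i = 0.22×-0.3330 + 0.17×1.2007 + 0.37×1.2817 + 0.24×0.2573 = 0.6668
E(R_P) = R_f + β_P × MRP = 5.78% + 0.6668 × 3.16% = 7.89%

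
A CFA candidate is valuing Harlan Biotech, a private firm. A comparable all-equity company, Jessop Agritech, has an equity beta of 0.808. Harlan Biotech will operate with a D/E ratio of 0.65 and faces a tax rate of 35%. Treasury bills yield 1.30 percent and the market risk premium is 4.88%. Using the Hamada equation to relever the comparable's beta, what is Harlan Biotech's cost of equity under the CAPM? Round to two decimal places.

6.91%

β_L = β_U × [1 + (1 − t)(D/E)] = 0.808 × [1 + (1 − 0.35) × 0.65]
    = 0.808 × [1 + 0.65 × 0.65] = 0.808 × 1.4225 = 1.1494
E(R) = R_f + β_L × MRP = 1.30% + 1.1494 × 4.88% = 6.91%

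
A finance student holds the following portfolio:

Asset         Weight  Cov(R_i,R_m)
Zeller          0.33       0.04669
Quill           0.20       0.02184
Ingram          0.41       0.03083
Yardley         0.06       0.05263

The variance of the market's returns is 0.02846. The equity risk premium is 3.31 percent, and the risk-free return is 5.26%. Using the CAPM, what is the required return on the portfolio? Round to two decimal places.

9.40%

β_Zeller = 0.04669 / 0.02846 = 1.6405
β_Quill = 0.02184 / 0.02846 = 0.7674
β_Ingram = 0.03083 / 0.02846 = 1.0833
β_Yardley = 0.05263 / 0.02846 = 1.8493
β_P = Σ w_i β_i = 0.33×1.6405 + 0.20×0.7674 + 0.41×1.0833 + 0.06×1.8493 = 1.2500
E(R_P) = R_f + β_P × MRP = 5.26% + 1.2500 × 3.31% = 9.40%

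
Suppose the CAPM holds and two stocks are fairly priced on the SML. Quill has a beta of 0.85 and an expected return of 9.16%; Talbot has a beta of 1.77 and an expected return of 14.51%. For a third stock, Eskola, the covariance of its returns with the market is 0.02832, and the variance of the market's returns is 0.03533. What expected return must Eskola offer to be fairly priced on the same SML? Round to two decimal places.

8.88%

MRP = (14.51% − 9.16%) / (1.77 − 0.85) = 5.8152%
R_f = 9.16% − 0.85 × 5.8152% = 4.2171%
β_Eskola = Cov / Var(R_m) = 0.02832 / 0.03533 = 0.8016
E(R_Eskola) = R_f + β × MRP = 4.2171% + 0.8016 × 5.8152% = 8.88%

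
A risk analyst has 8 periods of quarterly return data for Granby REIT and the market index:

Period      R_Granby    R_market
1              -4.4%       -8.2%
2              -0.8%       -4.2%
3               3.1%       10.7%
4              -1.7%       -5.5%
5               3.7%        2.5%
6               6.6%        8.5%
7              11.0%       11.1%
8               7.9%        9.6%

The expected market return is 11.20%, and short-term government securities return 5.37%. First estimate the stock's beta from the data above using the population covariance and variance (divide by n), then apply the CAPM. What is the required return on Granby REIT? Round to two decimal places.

Mean R_i = (-4.4 − 0.8 + 3.1 − 1.7 + 3.7 + 6.6 + 11.0 + 7.9) / 8 = 3.1750%
Mean R_m = (-8.2 − 4.2 + 10.7 − 5.5 + 2.5 + 8.5 + 11.1 + 9.6) / 8 = 3.0625%
Σ(R_i − R̄_i)(R_m − R̄_m) = 267.4625  ⇒  Cov = 267.4625 / 8 = 33.4328
Σ(R_m − R̄_m)² = 448.4588  ⇒  Var(R_m) = 448.4588 / 8 = 56.0574
β = Cov / Var(R_m) = 33.4328 / 56.0574 = 0.5964
MRP = 11.20% − 5.37% = 5.83%
E(R) = R_f + β × MRP = 5.37% + 0.5964 × 5.83% = 8.85%

8.85%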